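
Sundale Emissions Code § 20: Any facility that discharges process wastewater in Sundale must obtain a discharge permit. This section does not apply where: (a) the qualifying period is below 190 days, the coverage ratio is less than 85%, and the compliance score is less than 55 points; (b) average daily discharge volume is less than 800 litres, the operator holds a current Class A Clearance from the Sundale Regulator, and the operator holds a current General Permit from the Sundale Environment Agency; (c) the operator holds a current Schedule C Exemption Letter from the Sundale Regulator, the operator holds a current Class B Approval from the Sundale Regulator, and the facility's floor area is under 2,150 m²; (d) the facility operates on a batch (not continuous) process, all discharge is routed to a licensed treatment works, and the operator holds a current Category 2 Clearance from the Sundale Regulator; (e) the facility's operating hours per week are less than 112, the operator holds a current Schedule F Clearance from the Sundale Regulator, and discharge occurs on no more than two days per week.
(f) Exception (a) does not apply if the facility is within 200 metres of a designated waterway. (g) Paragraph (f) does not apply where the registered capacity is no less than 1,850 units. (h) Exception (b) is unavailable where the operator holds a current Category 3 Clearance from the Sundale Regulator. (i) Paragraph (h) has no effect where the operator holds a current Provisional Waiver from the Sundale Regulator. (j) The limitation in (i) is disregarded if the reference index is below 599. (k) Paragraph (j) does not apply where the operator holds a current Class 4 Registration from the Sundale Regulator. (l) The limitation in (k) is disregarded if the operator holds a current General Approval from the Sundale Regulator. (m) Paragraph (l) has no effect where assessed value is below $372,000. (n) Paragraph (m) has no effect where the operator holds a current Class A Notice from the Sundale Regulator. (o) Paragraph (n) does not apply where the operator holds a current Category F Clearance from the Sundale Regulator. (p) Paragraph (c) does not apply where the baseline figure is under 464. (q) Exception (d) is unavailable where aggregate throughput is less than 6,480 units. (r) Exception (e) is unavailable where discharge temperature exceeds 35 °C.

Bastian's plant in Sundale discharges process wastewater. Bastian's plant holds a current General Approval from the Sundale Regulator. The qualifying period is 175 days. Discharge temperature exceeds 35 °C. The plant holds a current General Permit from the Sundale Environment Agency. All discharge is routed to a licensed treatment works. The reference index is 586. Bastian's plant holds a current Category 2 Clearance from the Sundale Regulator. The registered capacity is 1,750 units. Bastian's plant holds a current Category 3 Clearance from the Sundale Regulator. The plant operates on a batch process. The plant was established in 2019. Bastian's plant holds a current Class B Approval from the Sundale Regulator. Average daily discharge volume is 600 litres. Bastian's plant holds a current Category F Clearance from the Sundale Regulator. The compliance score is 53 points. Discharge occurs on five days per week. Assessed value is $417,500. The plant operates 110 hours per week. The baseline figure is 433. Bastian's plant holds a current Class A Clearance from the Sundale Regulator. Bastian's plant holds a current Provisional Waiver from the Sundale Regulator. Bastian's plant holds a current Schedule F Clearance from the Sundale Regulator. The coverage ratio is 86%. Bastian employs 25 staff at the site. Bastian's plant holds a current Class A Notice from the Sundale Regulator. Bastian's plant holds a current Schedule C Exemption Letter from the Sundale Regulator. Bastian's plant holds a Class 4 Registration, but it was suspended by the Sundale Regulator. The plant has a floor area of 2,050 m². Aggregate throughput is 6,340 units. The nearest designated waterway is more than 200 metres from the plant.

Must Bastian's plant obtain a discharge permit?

Exception (a) fails — the coverage ratio is 86%, not less than 85%.
Exception (b)'s conditions are all satisfied: average daily discharge volume is 600 litres, less than the 800 litres limit; a current Class A Clearance is held; a current General Permit is held. Turning to paragraphs (h)–(o): (h) is engaged — a current Category 3 Clearance is held. (i) would limit (h) — a current Provisional Waiver is held — but (j) sets (i) aside: (j) is triggered — the reference index is 586, below the 599 limit. (k) is not engaged (no current Class 4 Registration is held), so (j) stands. (b) is therefore removed.
Exception (c)'s conditions are all satisfied: a current Schedule C Exemption Letter is held; a current Class B Approval is held; the facility's floor area is 2,050 m², under the 2,150 m² limit. But: (p) operates against (c): the baseline figure is 433, under the 464 limit. (c) is therefore removed.
All of (d)'s requirements are met (the facility operates on a batch process; discharge is routed to a licensed treatment works; a current Category 2 Clearance is held). Turning to paragraph (q): (q) operates — aggregate throughput is 6,340 units, less than the 6,480 units limit. (d) is therefore removed.
Exception (e) fails — discharge occurs on five days per week.
No exception is made out. Bastian's plant falls within the general rule.

Yes — Bastian's plant must obtain a discharge permit.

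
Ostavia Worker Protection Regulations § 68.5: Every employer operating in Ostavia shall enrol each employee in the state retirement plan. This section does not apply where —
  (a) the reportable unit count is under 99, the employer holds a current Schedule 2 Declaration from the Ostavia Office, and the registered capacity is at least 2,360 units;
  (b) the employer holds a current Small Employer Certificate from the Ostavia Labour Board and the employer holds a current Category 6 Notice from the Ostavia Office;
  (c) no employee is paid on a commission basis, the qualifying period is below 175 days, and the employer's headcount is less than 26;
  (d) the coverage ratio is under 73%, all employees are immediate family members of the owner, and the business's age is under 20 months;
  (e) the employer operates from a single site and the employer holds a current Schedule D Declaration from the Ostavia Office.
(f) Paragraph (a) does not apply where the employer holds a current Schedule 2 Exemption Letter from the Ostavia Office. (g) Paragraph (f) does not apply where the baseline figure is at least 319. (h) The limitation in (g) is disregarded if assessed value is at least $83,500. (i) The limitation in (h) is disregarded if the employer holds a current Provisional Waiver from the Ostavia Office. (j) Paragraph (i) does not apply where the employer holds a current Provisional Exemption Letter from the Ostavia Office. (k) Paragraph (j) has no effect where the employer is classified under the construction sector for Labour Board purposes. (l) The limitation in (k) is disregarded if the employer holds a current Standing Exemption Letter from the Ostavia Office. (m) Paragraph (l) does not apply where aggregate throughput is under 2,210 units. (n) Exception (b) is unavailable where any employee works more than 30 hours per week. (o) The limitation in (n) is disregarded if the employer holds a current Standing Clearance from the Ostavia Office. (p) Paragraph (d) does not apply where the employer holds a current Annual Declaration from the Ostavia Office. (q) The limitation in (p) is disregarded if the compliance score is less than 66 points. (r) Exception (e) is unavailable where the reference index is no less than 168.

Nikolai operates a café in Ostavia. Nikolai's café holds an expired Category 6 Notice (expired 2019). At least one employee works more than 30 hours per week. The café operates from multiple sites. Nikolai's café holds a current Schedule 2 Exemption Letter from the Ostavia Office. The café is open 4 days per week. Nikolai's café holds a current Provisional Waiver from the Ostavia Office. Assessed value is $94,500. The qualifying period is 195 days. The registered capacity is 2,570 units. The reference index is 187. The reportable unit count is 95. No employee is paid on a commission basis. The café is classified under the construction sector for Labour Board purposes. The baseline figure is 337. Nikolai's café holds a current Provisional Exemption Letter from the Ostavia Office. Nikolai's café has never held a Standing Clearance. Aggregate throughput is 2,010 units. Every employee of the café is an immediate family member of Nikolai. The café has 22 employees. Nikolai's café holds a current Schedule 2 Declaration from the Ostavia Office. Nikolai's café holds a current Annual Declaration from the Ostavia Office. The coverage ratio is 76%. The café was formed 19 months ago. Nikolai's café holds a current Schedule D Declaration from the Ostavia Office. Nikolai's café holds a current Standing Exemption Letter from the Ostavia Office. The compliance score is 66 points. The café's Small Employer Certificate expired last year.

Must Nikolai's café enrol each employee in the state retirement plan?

Exception (a)'s conditions are all satisfied: the reportable unit count is 95, under the 99 limit; a current Schedule 2 Declaration is held; the registered capacity is 2,570 units, meeting the 2,360 units threshold. Applying paragraphs (f)–(m): (f) would limit (a) — a current Schedule 2 Exemption Letter is held — but (g) sets (f) aside: (g) operates against (f): the baseline figure is 337, meeting the 319 threshold. (h) would limit (g) — assessed value is $94,500, meeting the $83,500 threshold — but (i) sets (h) aside: (i) operates against (h): a current Provisional Waiver is held. (j) is triggered (a current Provisional Exemption Letter is held), but yields to (k): (k) is triggered — the café is classified under the construction sector. (l) would limit (k) — a current Standing Exemption Letter is held — but (m) sets (l) aside: (m) operates against (l): aggregate throughput is 2,010 units, under the 2,210 units limit. Exception (a) stands.
Exception (b) fails — the Small Employer Certificate has expired.
Exception (c) does not apply: the qualifying period is 195 days, not below 175 days.
Exception (d) requires that the coverage ratio is under 73%; but the coverage ratio is 76%, not under 73%, so (d) is unavailable.
Exception (e) fails — the employer operates from multiple sites.

No — exception (a) applies; Nikolai's café is not required to enrol each employee in the state retirement plan.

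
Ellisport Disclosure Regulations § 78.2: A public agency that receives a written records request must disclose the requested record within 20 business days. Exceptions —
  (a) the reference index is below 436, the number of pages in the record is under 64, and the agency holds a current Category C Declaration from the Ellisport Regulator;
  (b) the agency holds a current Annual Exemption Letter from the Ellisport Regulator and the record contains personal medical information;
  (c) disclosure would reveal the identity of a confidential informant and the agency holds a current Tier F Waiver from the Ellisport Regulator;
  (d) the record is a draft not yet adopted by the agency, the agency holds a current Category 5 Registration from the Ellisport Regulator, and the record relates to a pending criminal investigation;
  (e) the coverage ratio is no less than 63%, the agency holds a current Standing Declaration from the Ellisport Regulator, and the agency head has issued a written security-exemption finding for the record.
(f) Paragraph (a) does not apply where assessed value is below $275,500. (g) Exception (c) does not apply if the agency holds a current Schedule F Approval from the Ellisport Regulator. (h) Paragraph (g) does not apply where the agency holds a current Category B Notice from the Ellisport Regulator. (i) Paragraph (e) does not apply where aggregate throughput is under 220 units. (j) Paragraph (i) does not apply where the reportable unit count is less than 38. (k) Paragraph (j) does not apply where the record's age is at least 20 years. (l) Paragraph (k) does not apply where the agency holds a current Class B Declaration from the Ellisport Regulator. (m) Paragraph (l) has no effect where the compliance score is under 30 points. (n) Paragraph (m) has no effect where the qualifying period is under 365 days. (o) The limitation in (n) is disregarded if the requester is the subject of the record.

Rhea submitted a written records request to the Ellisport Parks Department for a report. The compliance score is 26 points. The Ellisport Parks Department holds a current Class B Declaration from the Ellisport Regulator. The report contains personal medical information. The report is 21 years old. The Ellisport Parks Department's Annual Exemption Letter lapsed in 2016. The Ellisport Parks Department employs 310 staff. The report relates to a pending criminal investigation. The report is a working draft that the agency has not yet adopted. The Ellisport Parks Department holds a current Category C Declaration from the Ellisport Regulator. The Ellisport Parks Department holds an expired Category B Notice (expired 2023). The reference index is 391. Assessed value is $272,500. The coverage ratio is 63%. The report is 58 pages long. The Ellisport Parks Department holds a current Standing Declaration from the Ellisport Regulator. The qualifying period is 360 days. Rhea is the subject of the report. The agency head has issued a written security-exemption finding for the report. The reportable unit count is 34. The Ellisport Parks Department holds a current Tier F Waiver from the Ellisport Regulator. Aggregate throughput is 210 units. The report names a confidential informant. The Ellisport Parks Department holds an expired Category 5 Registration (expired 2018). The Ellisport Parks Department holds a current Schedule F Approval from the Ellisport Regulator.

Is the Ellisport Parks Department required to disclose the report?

Yes — the Ellisport Parks Department must disclose the report.

All of (a)'s requirements are met (the reference index is 391, below the 436 limit; the number of pages in the record is 58, under the 64 limit; a current Category C Declaration is held). But applying paragraph (f): (f) operates — assessed value is $272,500, below the $275,500 limit. So (a) is unavailable.
Exception (b) requires that the agency holds a current Annual Exemption Letter from the Ellisport Regulator; but no current Annual Exemption Letter is held, so (b) is unavailable.
Exception (c)'s conditions are all satisfied: the report names a confidential informant; a current Tier F Waiver is held. However, paragraphs (g)–(h) must be considered: (g) operates — a current Schedule F Approval is held. (h), which would lift (g), does not operate here — the Category B Notice is not current. So (c) is unavailable.
Exception (d) requires that the agency holds a current Category 5 Registration from the Ellisport Regulator; but there is no Category 5 Registration in force, so (d) is unavailable.
Exception (e): the coverage ratio is 63%, meeting the 63% threshold; a current Standing Declaration is held; a written security-exemption finding has been issued — every condition holds. But applying paragraphs (i)–(o): (i) is engaged — aggregate throughput is 210 units, under the 220 units limit. (j) is engaged (the reportable unit count is 34, less than the 38 limit), but is itself disapplied by (k): (k) is engaged — the record's age is 21 years, meeting the 20 years threshold. (l) is triggered (a current Class B Declaration is held), but yields to (m): (m) operates against (l): the compliance score is 26 points, under the 30 points limit. (n) would limit (m) — the qualifying period is 360 days, under the 365 days limit — but (o) sets (n) aside: (o) operates against (n): Rhea is the subject of the report. (e) is therefore removed.
No exception applies. The general rule governs.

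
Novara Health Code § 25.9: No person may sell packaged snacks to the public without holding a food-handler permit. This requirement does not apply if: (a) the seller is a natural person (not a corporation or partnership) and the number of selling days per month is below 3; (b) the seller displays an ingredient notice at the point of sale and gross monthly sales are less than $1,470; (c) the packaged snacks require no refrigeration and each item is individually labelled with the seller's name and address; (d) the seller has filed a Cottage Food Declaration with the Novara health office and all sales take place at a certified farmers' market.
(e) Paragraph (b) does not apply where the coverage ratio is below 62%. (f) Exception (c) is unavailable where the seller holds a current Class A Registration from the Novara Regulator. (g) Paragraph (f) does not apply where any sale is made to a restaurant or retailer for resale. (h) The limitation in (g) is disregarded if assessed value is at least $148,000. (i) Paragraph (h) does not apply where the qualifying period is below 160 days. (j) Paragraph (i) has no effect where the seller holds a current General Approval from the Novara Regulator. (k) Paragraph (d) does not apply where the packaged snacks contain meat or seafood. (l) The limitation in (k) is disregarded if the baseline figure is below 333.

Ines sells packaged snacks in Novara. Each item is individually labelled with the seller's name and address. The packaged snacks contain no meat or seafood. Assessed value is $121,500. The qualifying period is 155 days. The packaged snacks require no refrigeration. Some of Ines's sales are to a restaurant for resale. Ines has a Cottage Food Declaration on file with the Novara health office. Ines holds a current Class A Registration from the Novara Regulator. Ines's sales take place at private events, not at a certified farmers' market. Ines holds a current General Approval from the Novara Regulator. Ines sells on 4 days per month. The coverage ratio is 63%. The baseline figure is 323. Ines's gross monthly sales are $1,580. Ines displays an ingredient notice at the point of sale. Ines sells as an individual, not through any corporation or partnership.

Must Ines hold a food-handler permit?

No — exception (c) applies; Ines is not required to hold a food-handler permit.

Exception (a) does not apply: the number of selling days per month is 4, not below 3.
Exception (b) does not apply: gross monthly sales are $1,580, not less than $1,470.
Exception (c): the packaged snacks are shelf-stable; items are individually labelled — every condition holds. Under paragraphs (f)–(j): (f) would limit (c) — a current Class A Registration is held — but (g) sets (f) aside: (g) is triggered — some sales are to a restaurant for resale. (h) is not triggered (assessed value is $121,500, short of $148,000), so (g) stands. So (c) applies.
Exception (d) does not apply: sales are at private events, not a certified farmers' market.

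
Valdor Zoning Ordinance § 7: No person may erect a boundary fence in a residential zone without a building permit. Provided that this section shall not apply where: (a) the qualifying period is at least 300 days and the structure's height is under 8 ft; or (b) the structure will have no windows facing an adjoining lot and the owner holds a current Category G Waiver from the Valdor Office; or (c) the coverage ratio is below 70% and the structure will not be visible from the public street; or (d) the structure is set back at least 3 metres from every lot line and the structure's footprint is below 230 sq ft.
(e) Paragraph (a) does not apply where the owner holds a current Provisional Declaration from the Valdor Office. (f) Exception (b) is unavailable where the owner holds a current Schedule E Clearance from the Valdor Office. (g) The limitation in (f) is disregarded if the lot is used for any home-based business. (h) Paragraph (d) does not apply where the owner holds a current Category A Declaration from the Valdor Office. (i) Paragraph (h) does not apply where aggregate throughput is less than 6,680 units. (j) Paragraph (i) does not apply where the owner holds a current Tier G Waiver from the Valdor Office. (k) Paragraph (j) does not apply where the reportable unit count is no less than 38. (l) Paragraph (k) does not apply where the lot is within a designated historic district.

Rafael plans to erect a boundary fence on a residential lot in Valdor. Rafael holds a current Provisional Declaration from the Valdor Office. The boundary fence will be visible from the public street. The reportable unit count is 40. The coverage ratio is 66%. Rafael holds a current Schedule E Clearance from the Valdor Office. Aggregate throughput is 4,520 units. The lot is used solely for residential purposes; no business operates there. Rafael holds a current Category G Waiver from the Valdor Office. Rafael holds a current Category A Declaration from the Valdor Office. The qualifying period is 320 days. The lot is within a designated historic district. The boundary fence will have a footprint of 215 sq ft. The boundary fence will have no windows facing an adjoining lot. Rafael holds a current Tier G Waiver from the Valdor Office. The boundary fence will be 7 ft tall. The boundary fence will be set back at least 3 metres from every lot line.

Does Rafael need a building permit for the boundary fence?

Exception (a) is satisfied on its face — the qualifying period is 320 days, meeting the 300 days threshold; the structure's height is 7 ft, under the 8 ft limit. But applying paragraph (e): (e) operates against (a): a current Provisional Declaration is held. So (a) is unavailable.
Exception (b)'s conditions are all satisfied: no windows face an adjoining lot; a current Category G Waiver is held. However, paragraphs (f)–(g) must be considered: (f) operates against (b): a current Schedule E Clearance is held. (g) is not triggered (the lot is solely residential), so (f) stands. (b) is therefore removed.
Exception (c) does not apply: the structure will be visible from the street.
Exception (d): the setback is at least 3 m on every side; the structure's footprint is 215 sq ft, below the 230 sq ft limit — every condition holds. But: (h) operates against (d): a current Category A Declaration is held. (i) would limit (h) — aggregate throughput is 4,520 units, less than the 6,680 units limit — but (j) sets (i) aside: (j) operates against (i): a current Tier G Waiver is held. (k) applies (the reportable unit count is 40, meeting the 38 threshold), but is displaced by (l): (l) operates against (k): the lot is in a historic district. Exception (d) does not apply.
No exception applies. The general rule governs.

Yes — Rafael must obtain a building permit.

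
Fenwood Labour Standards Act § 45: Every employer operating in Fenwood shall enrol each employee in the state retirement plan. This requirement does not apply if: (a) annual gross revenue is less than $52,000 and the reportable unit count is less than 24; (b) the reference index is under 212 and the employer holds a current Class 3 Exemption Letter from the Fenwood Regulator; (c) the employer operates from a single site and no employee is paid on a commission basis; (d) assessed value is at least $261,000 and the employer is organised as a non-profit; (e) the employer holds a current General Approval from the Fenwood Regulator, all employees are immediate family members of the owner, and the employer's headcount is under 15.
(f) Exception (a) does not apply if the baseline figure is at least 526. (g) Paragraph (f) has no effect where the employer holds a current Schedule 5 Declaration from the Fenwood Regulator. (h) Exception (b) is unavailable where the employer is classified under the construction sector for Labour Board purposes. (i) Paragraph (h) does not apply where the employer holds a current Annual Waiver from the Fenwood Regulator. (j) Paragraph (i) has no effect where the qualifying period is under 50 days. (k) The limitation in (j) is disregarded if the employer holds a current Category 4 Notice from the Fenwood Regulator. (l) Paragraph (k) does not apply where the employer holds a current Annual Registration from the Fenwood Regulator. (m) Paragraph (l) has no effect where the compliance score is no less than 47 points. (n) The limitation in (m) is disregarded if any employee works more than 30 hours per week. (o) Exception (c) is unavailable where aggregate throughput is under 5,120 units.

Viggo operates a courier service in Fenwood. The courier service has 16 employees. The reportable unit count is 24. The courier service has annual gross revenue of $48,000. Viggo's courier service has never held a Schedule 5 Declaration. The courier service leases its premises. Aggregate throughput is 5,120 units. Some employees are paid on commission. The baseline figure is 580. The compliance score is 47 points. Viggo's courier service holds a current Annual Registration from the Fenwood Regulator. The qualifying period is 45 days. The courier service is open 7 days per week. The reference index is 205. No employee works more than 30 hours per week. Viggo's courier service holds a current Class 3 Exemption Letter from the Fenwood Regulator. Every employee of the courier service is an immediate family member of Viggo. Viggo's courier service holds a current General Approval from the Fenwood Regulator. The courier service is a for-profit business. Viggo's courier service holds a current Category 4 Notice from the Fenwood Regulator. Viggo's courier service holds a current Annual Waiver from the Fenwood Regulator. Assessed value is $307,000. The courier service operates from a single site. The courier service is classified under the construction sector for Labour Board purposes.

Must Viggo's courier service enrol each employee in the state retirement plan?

No — exception (b) applies; Viggo's courier service is not required to enrol each employee in the state retirement plan.

Exception (a) does not apply: the reportable unit count is 24, not less than 24.
Exception (b): the reference index is 205, under the 212 limit; a current Class 3 Exemption Letter is held — every condition holds. Under paragraphs (h)–(n): (h) applies (the courier service is classified under the construction sector), but is displaced by (i): (i) operates against (h): a current Annual Waiver is held. (j) applies (the qualifying period is 45 days, under the 50 days limit), but is set aside by (k): (k) operates against (j): a current Category 4 Notice is held. (l) is engaged (a current Annual Registration is held), but is set aside by (m): (m) operates against (l): the compliance score is 47 points, meeting the 47 points threshold. (n), which would lift (m), is not triggered — no employee exceeds 30 hours/week. (b) remains available.
Exception (c) fails — some employees are paid on commission.
Exception (d) does not apply: the employer is for-profit.
Exception (e) requires that the employer's headcount is under 15; but the employer's headcount is 16, not under 15, so (e) is unavailable.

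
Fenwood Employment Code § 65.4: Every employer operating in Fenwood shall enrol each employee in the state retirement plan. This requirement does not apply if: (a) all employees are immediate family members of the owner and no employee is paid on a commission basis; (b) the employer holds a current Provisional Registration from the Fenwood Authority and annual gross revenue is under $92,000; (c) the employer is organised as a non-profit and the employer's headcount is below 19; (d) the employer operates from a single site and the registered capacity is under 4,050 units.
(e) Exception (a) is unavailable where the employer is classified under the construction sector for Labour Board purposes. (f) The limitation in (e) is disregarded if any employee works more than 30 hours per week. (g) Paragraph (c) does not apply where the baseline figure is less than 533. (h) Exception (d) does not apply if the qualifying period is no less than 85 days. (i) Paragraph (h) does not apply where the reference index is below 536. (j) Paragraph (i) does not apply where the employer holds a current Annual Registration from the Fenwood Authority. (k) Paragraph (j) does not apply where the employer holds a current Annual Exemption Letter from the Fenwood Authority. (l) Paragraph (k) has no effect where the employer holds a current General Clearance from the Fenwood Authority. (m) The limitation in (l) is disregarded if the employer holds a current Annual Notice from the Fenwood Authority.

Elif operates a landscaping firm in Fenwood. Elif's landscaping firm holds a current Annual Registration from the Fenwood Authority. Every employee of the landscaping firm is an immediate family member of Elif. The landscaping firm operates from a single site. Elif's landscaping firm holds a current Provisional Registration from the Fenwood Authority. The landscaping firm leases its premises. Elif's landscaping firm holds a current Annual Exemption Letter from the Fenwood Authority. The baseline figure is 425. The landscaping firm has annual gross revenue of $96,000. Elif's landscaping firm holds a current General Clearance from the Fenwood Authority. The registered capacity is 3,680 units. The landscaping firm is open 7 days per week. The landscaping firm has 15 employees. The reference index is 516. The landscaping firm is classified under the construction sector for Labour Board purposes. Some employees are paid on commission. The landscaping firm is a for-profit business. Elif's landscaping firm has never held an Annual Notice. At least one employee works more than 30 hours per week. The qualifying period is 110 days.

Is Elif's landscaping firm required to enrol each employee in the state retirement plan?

Yes — Elif's landscaping firm must enrol each employee in the state retirement plan.

Exception (a) requires that no employee is paid on a commission basis; but some employees are paid on commission, so (a) is unavailable.
Exception (b) requires that annual gross revenue is under $92,000; but annual gross revenue is $96,000, not under $92,000, so (b) is unavailable.
Exception (c) fails — the employer is for-profit.
Exception (d)'s conditions are all satisfied: the employer operates from a single site; the registered capacity is 3,680 units, under the 4,050 units limit. But applying paragraphs (h)–(m): (h) is engaged — the qualifying period is 110 days, meeting the 85 days threshold. (i) is engaged (the reference index is 516, below the 536 limit), but is overridden by (j): (j) operates against (i): a current Annual Registration is held. (k) operates (a current Annual Exemption Letter is held), but yields to (l): (l) is engaged — a current General Clearance is held. (m) does not operate here (the Annual Notice is not current), so (l) stands. (d) is therefore removed.
Every exception is unavailable, so the rule governs.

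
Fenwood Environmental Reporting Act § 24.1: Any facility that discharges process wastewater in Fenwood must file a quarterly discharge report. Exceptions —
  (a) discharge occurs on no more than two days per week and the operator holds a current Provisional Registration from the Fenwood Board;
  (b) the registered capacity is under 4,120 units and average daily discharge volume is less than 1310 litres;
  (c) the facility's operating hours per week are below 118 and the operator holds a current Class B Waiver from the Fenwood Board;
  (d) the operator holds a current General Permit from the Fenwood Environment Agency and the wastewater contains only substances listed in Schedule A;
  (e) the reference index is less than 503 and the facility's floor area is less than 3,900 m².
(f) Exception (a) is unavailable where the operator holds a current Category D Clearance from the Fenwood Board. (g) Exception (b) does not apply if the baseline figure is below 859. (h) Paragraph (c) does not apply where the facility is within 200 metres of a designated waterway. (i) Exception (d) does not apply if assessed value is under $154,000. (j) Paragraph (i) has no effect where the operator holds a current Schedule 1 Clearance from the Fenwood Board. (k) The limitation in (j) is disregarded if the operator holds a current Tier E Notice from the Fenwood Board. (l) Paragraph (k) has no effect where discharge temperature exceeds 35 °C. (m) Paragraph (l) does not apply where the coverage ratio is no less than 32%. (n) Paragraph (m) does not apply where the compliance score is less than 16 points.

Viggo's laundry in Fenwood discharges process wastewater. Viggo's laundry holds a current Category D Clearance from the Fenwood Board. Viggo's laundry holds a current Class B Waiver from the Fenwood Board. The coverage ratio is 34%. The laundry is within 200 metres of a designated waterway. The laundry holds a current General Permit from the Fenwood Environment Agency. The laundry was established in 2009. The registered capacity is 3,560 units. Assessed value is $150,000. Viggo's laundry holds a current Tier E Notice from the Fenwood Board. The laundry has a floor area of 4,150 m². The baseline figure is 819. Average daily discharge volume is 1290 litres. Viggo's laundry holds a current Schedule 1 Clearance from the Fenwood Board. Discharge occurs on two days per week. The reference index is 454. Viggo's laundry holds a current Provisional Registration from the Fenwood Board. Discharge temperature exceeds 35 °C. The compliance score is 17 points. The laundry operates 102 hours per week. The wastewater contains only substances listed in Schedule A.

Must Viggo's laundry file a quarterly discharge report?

Yes — Viggo's laundry must file a quarterly discharge report.

All of (a)'s requirements are met (discharge occurs on no more than two days per week; a current Provisional Registration is held). However, paragraph (f) must be considered: (f) operates against (a): a current Category D Clearance is held. (a) is therefore removed.
Exception (b) is satisfied on its face — the registered capacity is 3,560 units, under the 4,120 units limit; average daily discharge volume is 1290 litres, less than the 1310 litres limit. But: (g) applies — the baseline figure is 819, below the 859 limit. So (b) is unavailable.
Exception (c) is satisfied on its face — the facility's operating hours per week are 102, below the 118 limit; a current Class B Waiver is held. But applying paragraph (h): (h) is engaged — the laundry is within 200 m of a designated waterway. Exception (c) does not apply.
Exception (d): a current General Permit is held; the wastewater is Schedule-A-only — every condition holds. Turning to paragraphs (i)–(n): (i) operates against (d): assessed value is $150,000, under the $154,000 limit. (j) would limit (i) — a current Schedule 1 Clearance is held — but (k) sets (j) aside: (k) operates against (j): a current Tier E Notice is held. (l) would limit (k) — discharge temperature exceeds 35 °C — but (m) sets (l) aside: (m) operates against (l): the coverage ratio is 34%, meeting the 32% threshold. (n) is not engaged (the compliance score is 17 points, not less than 16 points), so (m) stands. (d) is therefore removed.
Exception (e) does not apply: the facility's floor area is 4,150 m², not less than 3,900 m².
None of the exceptions is available; § 24.1 applies in full.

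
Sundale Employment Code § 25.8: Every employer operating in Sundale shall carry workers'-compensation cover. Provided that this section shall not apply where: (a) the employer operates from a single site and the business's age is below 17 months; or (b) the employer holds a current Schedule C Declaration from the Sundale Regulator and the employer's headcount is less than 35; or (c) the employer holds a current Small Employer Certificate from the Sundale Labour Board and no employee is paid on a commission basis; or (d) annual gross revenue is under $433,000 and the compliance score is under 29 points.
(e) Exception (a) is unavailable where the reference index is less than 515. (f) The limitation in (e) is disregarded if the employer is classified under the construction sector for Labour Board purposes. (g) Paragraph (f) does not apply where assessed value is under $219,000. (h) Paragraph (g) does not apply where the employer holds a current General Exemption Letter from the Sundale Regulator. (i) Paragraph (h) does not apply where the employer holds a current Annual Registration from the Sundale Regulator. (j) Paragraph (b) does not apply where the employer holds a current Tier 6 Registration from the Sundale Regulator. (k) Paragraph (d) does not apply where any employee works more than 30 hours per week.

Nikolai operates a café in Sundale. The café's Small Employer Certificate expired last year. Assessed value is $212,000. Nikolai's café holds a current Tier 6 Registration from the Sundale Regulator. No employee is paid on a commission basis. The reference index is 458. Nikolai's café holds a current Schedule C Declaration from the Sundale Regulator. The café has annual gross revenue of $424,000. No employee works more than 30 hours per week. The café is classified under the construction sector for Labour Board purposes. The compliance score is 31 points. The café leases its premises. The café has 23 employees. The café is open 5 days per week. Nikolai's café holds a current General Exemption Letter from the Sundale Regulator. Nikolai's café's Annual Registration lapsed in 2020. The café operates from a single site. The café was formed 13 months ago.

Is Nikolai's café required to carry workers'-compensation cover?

No — exception (a) applies; Nikolai's café is not required to carry workers'-compensation cover.

Exception (a): the employer operates from a single site; the business's age is 13 months, below the 17 months limit — every condition holds. As to paragraphs (e)–(i): (e) would limit (a) — the reference index is 458, less than the 515 limit — but (f) sets (e) aside: (f) operates against (e): the café is classified under the construction sector. (g) is triggered (assessed value is $212,000, under the $219,000 limit), but yields to (h): (h) is triggered — a current General Exemption Letter is held. (i) is inapplicable (no current Annual Registration is held), so (h) stands. (a) remains available.
Exception (b)'s conditions are all satisfied: a current Schedule C Declaration is held; the employer's headcount is 23, less than the 35 limit. But: (j) applies — a current Tier 6 Registration is held. Exception (b) does not apply.
Exception (c) does not apply: the Small Employer Certificate has expired.
Exception (d) fails — the compliance score is 31 points, not under 29 points.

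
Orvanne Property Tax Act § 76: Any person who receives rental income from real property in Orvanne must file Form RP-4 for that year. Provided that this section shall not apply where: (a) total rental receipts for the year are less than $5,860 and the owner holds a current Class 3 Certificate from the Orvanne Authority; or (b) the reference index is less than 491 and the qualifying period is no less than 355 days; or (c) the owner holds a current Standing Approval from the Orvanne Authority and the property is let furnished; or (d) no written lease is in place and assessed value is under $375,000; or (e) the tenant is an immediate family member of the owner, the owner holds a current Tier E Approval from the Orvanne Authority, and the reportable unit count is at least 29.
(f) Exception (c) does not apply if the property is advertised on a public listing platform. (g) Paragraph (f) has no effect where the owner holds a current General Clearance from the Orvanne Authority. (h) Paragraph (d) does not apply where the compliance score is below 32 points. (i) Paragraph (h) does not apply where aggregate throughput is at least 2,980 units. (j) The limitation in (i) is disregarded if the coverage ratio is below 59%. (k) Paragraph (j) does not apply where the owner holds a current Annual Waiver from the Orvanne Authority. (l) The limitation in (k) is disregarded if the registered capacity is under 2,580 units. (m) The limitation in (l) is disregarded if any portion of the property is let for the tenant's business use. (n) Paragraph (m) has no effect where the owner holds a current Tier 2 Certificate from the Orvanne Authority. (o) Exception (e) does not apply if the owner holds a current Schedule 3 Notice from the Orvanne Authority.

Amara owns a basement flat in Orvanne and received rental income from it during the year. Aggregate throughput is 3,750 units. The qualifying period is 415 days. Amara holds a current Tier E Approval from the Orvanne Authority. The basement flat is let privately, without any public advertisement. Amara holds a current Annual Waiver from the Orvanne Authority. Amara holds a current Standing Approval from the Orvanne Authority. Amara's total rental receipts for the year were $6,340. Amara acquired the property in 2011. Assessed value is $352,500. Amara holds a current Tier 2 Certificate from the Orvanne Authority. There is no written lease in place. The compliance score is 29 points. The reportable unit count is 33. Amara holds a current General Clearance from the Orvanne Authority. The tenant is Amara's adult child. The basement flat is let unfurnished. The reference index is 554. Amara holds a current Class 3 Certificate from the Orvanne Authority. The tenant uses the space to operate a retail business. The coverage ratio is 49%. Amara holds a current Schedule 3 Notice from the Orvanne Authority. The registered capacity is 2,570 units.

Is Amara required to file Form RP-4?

Exception (a) does not apply: total rental receipts for the year are $6,340, not less than $5,860.
Exception (b) requires that the reference index is less than 491; but the reference index is 554, not less than 491, so (b) is unavailable.
Exception (c) fails — the property is let unfurnished.
Exception (d) is satisfied on its face — there is no written lease; assessed value is $352,500, under the $375,000 limit. Turning to paragraphs (h)–(n): (h) is triggered — the compliance score is 29 points, below the 32 points limit. (i) is triggered (aggregate throughput is 3,750 units, meeting the 2,980 units threshold), but is itself disapplied by (j): (j) operates against (i): the coverage ratio is 49%, below the 59% limit. (k) would limit (j) — a current Annual Waiver is held — but (l) sets (k) aside: (l) operates against (k): the registered capacity is 2,570 units, under the 2,580 units limit. (m) would limit (l) — the space is let for business use — but (n) sets (m) aside: (n) operates against (m): a current Tier 2 Certificate is held. So (d) is unavailable.
Exception (e) is satisfied on its face — the tenant is an immediate family member; a current Tier E Approval is held; the reportable unit count is 33, meeting the 29 threshold. But applying paragraph (o): (o) is triggered — a current Schedule 3 Notice is held. Exception (e) does not apply.
Every exception is unavailable, so the rule governs.

Yes — Amara must file Form RP-4.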